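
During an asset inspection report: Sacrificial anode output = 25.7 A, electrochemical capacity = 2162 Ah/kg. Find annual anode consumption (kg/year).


Annual consumption = current * hours per year / capacity
Rate = 25.7 * 8760 / 2162 = 104.1 kg/year

104.1 kg/year


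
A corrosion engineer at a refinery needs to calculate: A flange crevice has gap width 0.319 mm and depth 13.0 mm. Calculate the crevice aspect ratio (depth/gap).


Aspect ratio = depth / gap
Ratio = 13.0 / 0.319 = 40.8

40.8


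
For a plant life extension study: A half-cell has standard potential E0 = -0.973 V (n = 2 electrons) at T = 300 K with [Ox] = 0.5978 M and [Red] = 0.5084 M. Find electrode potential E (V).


Apply the Nernst equation: E = E0 + (RT/nF)*ln([Ox]/[Red])
Step 1: RT/nF = 8.314*300/(2*96485) = 0.01292533 V
Step 2: [Ox]/[Red] = 0.5978/0.5084 = 1.175846
Step 3: ln(1.175846) = 0.161988
Step 4: correction = 0.01292533 * 0.161988 = 0.002 V
E = -0.973 + 0.002 = -0.971 V

-0.971 V


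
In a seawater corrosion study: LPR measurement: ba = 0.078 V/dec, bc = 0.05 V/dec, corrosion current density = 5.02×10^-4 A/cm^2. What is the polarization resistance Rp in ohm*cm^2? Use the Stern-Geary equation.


Apply the Stern-Geary equation: Rp = ba*bc / (2.303*icorr*(ba+bc))
ba*bc = 0.078*0.05 = 0.0039
ba+bc = 0.128; 2.303*icorr*(ba+bc) = 2.303*5.02×10^-4*0.128 = 1.4798157×10^-4
Rp = 0.0039 / 1.4798157×10^-4 = 26.4 ohm*cm^2

26.4 ohm*cm^2


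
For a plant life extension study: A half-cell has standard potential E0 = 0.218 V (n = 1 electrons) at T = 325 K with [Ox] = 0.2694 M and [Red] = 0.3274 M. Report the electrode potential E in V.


Apply the Nernst equation: E = E0 + (RT/nF)*ln([Ox]/[Red])
Step 1: RT/nF = 8.314*325/(1*96485) = 0.02800487 V
Step 2: [Ox]/[Red] = 0.2694/0.3274 = 0.822847
Step 3: ln(0.822847) = -0.194985
Step 4: correction = 0.02800487 * -0.194985 = -0.005 V
E = 0.218 + -0.005 = 0.213 V

0.213 V


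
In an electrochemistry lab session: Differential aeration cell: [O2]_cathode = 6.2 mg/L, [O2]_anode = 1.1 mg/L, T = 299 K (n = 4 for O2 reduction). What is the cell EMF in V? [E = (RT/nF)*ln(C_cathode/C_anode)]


Apply the Nernst concentration-cell relation: E = (RT/nF)*ln(C_cathode/C_anode)
RT/nF = 8.314*299/(4*96485) = 0.00644112 V
ln(6.2/1.1) = 1.72924
E = 0.00644112 * 1.72924 = 0.01114 V

0.01114 V


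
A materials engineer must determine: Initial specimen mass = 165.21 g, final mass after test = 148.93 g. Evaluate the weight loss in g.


Weight loss = initial − final
WL = 165.21 − 148.93 = 16.28 g

16.28 g


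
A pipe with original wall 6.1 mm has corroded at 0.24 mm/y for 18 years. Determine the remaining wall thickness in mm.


Remaining wall = original − CR × time
t = 6.1 − 0.24*18 = 6.1 − 4.32 = 1.78 mm

1.78 mm


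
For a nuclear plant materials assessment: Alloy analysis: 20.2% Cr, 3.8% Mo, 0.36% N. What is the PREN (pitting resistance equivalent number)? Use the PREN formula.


Apply the PREN formula: PREN = Cr + 3.3*Mo + 16*N
PREN = 20.2 + 3.3*3.8 + 16*0.36
PREN = 20.2 + 12.54 + 5.76 = 38.5

38.5


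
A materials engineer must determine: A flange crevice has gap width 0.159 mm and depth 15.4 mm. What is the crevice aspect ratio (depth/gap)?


Aspect ratio = depth / gap
Ratio = 15.4 / 0.159 = 96.9

96.9


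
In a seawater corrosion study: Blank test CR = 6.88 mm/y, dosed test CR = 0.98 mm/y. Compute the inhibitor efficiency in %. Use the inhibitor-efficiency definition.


Apply the inhibitor-efficiency definition: IE = (CR_blank − CR_inh)/CR_blank × 100
IE = (6.88 − 0.98) / 6.88 × 100
IE = 5.9 / 6.88 × 100 = 85.8 %

85.8 %


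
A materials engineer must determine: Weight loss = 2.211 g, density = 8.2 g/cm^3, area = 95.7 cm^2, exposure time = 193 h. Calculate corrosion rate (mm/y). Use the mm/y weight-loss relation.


Apply the mm/y weight-loss relation: CR = 87600 * W / (D * A * T)
Numerator: 87600 * 2.211 = 193683.6
Denominator: 8.2 * 95.7 * 193 = 151454.82
CR = 193683.6 / 151454.82 = 1.2788 mm/y

1.2788 mm/y


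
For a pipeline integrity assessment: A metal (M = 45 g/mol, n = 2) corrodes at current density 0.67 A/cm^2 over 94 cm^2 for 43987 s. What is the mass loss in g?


Apply Faraday's law: m = i*A*t*M / (n*F)
Total charge passed Q = i*A*t = 0.67*94*43987 = 2770301.26 C
m = Q*M/(n*F) = 2770301.26*45/(2*96485) = 646.02558 g

646.02558 g


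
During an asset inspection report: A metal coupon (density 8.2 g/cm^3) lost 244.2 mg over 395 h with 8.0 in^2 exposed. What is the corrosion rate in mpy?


Apply the mpy weight-loss relation: CR = 534 * W / (D * A * T)
Numerator: 534 * 244.2 = 130402.8
Denominator: 8.2 * 8.0 * 395 = 25912.0
CR = 130402.8 / 25912.0 = 5.033 mpy

5.033 mpy


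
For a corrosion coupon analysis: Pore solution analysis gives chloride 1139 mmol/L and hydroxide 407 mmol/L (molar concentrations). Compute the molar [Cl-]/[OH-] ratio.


Threshold parameter = [Cl-] / [OH-] (molar basis; both in mmol/L, so units cancel)
Ratio = 1139 / 407 = 2.8

2.8


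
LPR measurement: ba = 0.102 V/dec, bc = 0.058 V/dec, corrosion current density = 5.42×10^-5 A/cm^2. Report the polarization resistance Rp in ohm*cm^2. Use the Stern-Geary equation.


Apply the Stern-Geary equation: Rp = ba*bc / (2.303*icorr*(ba+bc))
ba*bc = 0.102*0.058 = 0.005916
ba+bc = 0.16; 2.303*icorr*(ba+bc) = 2.303*5.42×10^-5*0.16 = 1.9971616×10^-5
Rp = 0.005916 / 1.9971616×10^-5 = 296.2 ohm*cm^2

296.2 ohm*cm^2


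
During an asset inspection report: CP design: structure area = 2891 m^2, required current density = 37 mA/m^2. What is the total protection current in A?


I = area * current density, then convert mA → A (÷1000)
I = 2891 * 37 / 1000 = 106.97 A

106.97 A


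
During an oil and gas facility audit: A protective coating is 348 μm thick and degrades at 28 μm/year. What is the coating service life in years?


Service life = thickness / degradation rate
Life = 348 / 28 = 12.4 years

12.4 years


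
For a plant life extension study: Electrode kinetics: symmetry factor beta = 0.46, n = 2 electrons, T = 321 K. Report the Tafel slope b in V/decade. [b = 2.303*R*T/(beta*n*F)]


Apply the Tafel slope relation: b = 2.303*R*T/(beta*n*F)
Numerator: 2.303 * 8.314 * 321 = 6146.23
Denominator: 0.46 * 2 * 96485 = 88766.2
b = 6146.23 / 88766.2 = 0.069 V/decade

0.069 V/decade


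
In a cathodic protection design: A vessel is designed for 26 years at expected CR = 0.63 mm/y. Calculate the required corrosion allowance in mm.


Corrosion allowance = CR × design life
CA = 0.63 * 26 = 16.38 mm

16.38 mm


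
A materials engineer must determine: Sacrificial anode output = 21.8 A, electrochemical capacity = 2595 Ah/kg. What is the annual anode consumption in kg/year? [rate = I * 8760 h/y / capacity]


Annual consumption = current * hours per year / capacity
Rate = 21.8 * 8760 / 2595 = 73.6 kg/year

73.6 kg/year


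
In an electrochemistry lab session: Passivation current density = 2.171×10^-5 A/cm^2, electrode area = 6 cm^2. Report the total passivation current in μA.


I = i_pass * A, then convert A → μA (×10^6)
I = 2.171×10^-5 * 6 * 10^6 = 130.26 μA

130.26 μA


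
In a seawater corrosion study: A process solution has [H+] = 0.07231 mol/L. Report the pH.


pH = −log10[H+]
pH = −log10(0.07231) = 1.14

1.14


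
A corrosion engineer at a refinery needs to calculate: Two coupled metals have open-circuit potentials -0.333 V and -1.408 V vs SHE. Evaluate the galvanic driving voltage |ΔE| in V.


Driving voltage is the absolute potential difference.
|ΔE| = |-0.333 − (-1.408)| = 1.075 V

1.075 V


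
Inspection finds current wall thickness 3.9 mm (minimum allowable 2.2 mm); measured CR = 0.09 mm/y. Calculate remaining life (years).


Apply the remaining-life relation: RL = (t_current − t_min) / CR
RL = (3.9 − 2.2) / 0.09 = 1.7 / 0.09 = 18.9 years

18.9 years


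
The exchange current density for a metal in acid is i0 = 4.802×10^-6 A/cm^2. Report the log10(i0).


i0 = 4.802×10^-6 A/cm^2
log10(i0) = -5.319

-5.319


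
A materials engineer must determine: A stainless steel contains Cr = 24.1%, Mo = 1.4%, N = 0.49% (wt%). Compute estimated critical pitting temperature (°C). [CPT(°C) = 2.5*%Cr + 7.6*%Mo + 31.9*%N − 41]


Apply the ASTM G48 empirical CPT estimate: CPT(°C) = 2.5*%Cr + 7.6*%Mo + 31.9*%N − 41
2.5*24.1 = 60.25; 7.6*1.4 = 10.64; 31.9*0.49 = 15.631
CPT = 60.25 + 10.64 + 15.631 − 41 = 45.521 °C
Rounded to 0.1 °C: CPT ≈ 45.5 °C

45.5 °C


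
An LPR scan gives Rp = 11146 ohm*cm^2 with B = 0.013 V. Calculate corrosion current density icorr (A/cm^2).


Apply the Stern-Geary relation: icorr = B / Rp
icorr = 0.013 / 11146 = 1.166×10^-6 A/cm^2

1.166×10^-6 A/cm^2


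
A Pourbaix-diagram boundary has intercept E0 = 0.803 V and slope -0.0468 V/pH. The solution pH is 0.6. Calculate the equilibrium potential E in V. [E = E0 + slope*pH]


Apply the Pourbaix line equation: E = E0 + slope*pH
E = 0.803 + (-0.0468)*0.6 = 0.803 + (-0.02808) = 0.77492 V
Rounded to 3 decimal places: E = 0.775 V

0.775 V


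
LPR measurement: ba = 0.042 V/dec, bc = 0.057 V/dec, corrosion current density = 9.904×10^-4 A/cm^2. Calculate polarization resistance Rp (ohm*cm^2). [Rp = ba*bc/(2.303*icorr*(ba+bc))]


Apply the Stern-Geary equation: Rp = ba*bc / (2.303*icorr*(ba+bc))
ba*bc = 0.042*0.057 = 0.002394
ba+bc = 0.099; 2.303*icorr*(ba+bc) = 2.303*9.904×10^-4*0.099 = 2.2580823×10^-4
Rp = 0.002394 / 2.2580823×10^-4 = 10.6 ohm*cm^2

10.6 ohm*cm^2


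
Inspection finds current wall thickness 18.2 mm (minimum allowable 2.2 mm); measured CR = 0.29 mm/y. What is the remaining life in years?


Apply the remaining-life relation: RL = (t_current − t_min) / CR
RL = (18.2 − 2.2) / 0.29 = 16.0 / 0.29 = 55.2 years

55.2 years


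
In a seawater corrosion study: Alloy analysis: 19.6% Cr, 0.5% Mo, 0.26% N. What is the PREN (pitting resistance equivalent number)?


Apply the PREN formula: PREN = Cr + 3.3*Mo + 16*N
PREN = 19.6 + 3.3*0.5 + 16*0.26
PREN = 19.6 + 1.65 + 4.16 = 25.41

25.41


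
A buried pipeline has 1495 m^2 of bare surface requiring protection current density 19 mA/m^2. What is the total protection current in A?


I = area * current density, then convert mA → A (÷1000)
I = 1495 * 19 / 1000 = 28.41 A

28.41 A


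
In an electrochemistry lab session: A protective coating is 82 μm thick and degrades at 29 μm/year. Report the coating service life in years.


Service life = thickness / degradation rate
Life = 82 / 29 = 2.8 years

2.8 years


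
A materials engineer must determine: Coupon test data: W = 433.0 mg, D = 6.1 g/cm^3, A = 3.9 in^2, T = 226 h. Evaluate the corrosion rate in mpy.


Apply the mpy weight-loss relation: CR = 534 * W / (D * A * T)
Numerator: 534 * 433.0 = 231222.0
Denominator: 6.1 * 3.9 * 226 = 5376.54
CR = 231222.0 / 5376.54 = 43.0057 mpy

43.0057 mpy


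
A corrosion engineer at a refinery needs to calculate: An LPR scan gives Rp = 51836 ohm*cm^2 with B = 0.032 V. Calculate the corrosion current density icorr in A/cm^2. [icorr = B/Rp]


Apply the Stern-Geary relation: icorr = B / Rp
icorr = 0.032 / 51836 = 6.173×10^-7 A/cm^2

6.173×10^-7 A/cm^2


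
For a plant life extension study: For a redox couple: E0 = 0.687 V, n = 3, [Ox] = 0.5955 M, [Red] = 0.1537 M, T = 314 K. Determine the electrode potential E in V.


Apply the Nernst equation: E = E0 + (RT/nF)*ln([Ox]/[Red])
Step 1: RT/nF = 8.314*314/(3*96485) = 0.009019 V
Step 2: [Ox]/[Red] = 0.5955/0.1537 = 3.874431
Step 3: ln(3.874431) = 1.354399
Step 4: correction = 0.009019 * 1.354399 = 0.012 V
E = 0.687 + 0.012 = 0.699 V

0.699 V


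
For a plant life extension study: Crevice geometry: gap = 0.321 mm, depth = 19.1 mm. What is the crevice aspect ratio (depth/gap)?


Aspect ratio = depth / gap
Ratio = 19.1 / 0.321 = 59.5

59.5


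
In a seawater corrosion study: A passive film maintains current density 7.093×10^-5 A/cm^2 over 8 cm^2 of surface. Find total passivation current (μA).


I = i_pass * A, then convert A → μA (×10^6)
I = 7.093×10^-5 * 8 * 10^6 = 567.44 μA

567.44 μA


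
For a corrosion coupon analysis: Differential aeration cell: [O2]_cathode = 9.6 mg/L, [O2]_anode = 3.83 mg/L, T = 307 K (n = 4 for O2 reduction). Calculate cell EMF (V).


Apply the Nernst concentration-cell relation: E = (RT/nF)*ln(C_cathode/C_anode)
RT/nF = 8.314*307/(4*96485) = 0.00661346 V
ln(9.6/3.83) = 0.9189
E = 0.00661346 * 0.9189 = 0.00608 V

0.00608 V


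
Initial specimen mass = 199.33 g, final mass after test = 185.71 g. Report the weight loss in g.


Weight loss = initial − final
WL = 199.33 − 185.71 = 13.62 g

13.62 g


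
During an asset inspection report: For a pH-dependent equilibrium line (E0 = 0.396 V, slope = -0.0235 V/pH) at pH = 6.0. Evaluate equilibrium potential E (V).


Apply the Pourbaix line equation: E = E0 + slope*pH
E = 0.396 + (-0.0235)*6.0 = 0.396 + (-0.141) = 0.255 V
Rounded to 3 decimal places: E = 0.255 V

0.255 V


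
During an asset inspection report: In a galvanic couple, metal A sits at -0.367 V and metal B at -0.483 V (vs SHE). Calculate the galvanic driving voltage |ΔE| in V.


Driving voltage is the absolute potential difference.
|ΔE| = |-0.367 − (-0.483)| = 0.116 V

0.116 V


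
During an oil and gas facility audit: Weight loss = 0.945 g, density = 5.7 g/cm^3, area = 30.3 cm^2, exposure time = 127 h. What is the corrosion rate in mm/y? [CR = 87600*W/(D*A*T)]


Apply the mm/y weight-loss relation: CR = 87600 * W / (D * A * T)
Numerator: 87600 * 0.945 = 82782.0
Denominator: 5.7 * 30.3 * 127 = 21934.17
CR = 82782.0 / 21934.17 = 3.7741 mm/y

3.7741 mm/y


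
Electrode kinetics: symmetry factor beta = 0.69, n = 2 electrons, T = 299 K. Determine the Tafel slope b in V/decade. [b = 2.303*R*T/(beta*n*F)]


Apply the Tafel slope relation: b = 2.303*R*T/(beta*n*F)
Numerator: 2.303 * 8.314 * 299 = 5725.0
Denominator: 0.69 * 2 * 96485 = 133149.3
b = 5725.0 / 133149.3 = 0.043 V/decade

0.043 V/decade


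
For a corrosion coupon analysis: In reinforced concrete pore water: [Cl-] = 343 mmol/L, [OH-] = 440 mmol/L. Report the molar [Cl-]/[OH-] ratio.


Threshold parameter = [Cl-] / [OH-] (molar basis; both in mmol/L, so units cancel)
Ratio = 343 / 440 = 0.78

0.78


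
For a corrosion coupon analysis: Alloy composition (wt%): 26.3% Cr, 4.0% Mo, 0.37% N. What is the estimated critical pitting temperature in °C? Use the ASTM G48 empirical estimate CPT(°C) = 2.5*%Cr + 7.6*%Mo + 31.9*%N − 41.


Apply the ASTM G48 empirical CPT estimate: CPT(°C) = 2.5*%Cr + 7.6*%Mo + 31.9*%N − 41
2.5*26.3 = 65.75; 7.6*4.0 = 30.4; 31.9*0.37 = 11.803
CPT = 65.75 + 30.4 + 11.803 − 41 = 66.953 °C
Rounded to 0.1 °C: CPT ≈ 67.0 °C

67.0 °C


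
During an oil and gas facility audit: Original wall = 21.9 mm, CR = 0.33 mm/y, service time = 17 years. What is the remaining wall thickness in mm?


Remaining wall = original − CR × time
t = 21.9 − 0.33*17 = 21.9 − 5.61 = 16.29 mm

16.29 mm


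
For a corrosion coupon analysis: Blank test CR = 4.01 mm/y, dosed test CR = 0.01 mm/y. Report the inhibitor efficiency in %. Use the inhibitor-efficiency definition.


Apply the inhibitor-efficiency definition: IE = (CR_blank − CR_inh)/CR_blank × 100
IE = (4.01 − 0.01) / 4.01 × 100
IE = 4.0 / 4.01 × 100 = 99.8 %

99.8 %


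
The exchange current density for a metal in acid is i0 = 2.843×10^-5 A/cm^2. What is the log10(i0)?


i0 = 2.843×10^-5 A/cm^2
log10(i0) = -4.546

-4.546


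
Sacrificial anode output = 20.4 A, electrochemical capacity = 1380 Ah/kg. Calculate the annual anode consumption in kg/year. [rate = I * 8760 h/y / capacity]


Annual consumption = current * hours per year / capacity
Rate = 20.4 * 8760 / 1380 = 129.5 kg/year

129.5 kg/year


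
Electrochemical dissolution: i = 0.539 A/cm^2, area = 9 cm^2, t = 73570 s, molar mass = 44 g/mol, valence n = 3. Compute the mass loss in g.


Apply Faraday's law: m = i*A*t*M / (n*F)
Total charge passed Q = i*A*t = 0.539*9*73570 = 356888.07 C
m = Q*M/(n*F) = 356888.07*44/(3*96485) = 54.2505 g

54.2505 g


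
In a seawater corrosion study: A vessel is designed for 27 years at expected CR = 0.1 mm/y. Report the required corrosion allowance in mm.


Corrosion allowance = CR × design life
CA = 0.1 * 27 = 2.7 mm

2.7 mm


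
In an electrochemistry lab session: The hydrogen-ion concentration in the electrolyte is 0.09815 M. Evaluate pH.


pH = −log10[H+]
pH = −log10(0.09815) = 1.01

1.01


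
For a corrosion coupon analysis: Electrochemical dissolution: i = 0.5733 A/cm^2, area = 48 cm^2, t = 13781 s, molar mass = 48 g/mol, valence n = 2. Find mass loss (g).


Apply Faraday's law: m = i*A*t*M / (n*F)
Total charge passed Q = i*A*t = 0.5733*48*13781 = 379231.0704 C
m = Q*M/(n*F) = 379231.0704*48/(2*96485) = 94.3312 g

94.3312 g


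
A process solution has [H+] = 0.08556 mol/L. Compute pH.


pH = −log10[H+]
pH = −log10(0.08556) = 1.07

1.07


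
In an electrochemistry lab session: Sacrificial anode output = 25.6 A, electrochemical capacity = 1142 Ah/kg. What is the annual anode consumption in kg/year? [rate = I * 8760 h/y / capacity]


Annual consumption = current * hours per year / capacity
Rate = 25.6 * 8760 / 1142 = 196.4 kg/year

196.4 kg/year


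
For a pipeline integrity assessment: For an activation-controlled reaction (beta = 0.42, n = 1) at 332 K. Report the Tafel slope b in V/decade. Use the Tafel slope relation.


Apply the Tafel slope relation: b = 2.303*R*T/(beta*n*F)
Numerator: 2.303 * 8.314 * 332 = 6356.85
Denominator: 0.42 * 1 * 96485 = 40523.7
b = 6356.85 / 40523.7 = 0.1569 V/decade

0.1569 V/decade


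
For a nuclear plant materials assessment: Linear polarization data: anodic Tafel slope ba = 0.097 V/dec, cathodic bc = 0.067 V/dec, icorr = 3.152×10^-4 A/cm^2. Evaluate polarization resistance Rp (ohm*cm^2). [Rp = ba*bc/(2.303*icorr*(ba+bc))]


Apply the Stern-Geary equation: Rp = ba*bc / (2.303*icorr*(ba+bc))
ba*bc = 0.097*0.067 = 0.006499
ba+bc = 0.164; 2.303*icorr*(ba+bc) = 2.303*3.152×10^-4*0.164 = 1.1904852×10^-4
Rp = 0.006499 / 1.1904852×10^-4 = 54.6 ohm*cm^2

54.6 ohm*cm^2


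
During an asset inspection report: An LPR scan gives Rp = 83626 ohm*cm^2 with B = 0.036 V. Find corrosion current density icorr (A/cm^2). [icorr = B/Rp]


Apply the Stern-Geary relation: icorr = B / Rp
icorr = 0.036 / 83626 = 4.305×10^-7 A/cm^2

4.305×10^-7 A/cm^2


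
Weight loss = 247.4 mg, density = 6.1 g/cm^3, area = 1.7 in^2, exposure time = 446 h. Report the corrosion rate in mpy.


Apply the mpy weight-loss relation: CR = 534 * W / (D * A * T)
Numerator: 534 * 247.4 = 132111.6
Denominator: 6.1 * 1.7 * 446 = 4625.02
CR = 132111.6 / 4625.02 = 28.565 mpy

28.565 mpy


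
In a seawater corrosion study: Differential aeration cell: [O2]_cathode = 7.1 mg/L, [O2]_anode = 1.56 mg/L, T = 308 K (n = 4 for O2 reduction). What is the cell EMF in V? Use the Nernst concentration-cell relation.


Apply the Nernst concentration-cell relation: E = (RT/nF)*ln(C_cathode/C_anode)
RT/nF = 8.314*308/(4*96485) = 0.006635 V
ln(7.1/1.56) = 1.51541
E = 0.006635 * 1.51541 = 0.01005 V

0.01005 V


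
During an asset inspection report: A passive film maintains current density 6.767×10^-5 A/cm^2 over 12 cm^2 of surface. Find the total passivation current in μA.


I = i_pass * A, then convert A → μA (×10^6)
I = 6.767×10^-5 * 12 * 10^6 = 812.04 μA

812.04 μA


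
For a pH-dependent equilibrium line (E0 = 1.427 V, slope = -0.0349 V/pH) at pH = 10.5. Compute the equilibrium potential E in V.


Apply the Pourbaix line equation: E = E0 + slope*pH
E = 1.427 + (-0.0349)*10.5 = 1.427 + (-0.36645) = 1.06055 V
Rounded to 4 decimal places: E = 1.0606 V

1.0606 V


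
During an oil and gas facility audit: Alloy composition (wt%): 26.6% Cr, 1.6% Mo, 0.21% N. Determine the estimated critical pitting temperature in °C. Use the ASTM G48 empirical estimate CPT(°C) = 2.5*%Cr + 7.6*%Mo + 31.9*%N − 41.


Apply the ASTM G48 empirical CPT estimate: CPT(°C) = 2.5*%Cr + 7.6*%Mo + 31.9*%N − 41
2.5*26.6 = 66.5; 7.6*1.6 = 12.16; 31.9*0.21 = 6.699
CPT = 66.5 + 12.16 + 6.699 − 41 = 44.359 °C
Rounded to 0.1 °C: CPT ≈ 44.4 °C

44.4 °C


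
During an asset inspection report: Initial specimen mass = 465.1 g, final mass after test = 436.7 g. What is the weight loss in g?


Weight loss = initial − final
WL = 465.1 − 436.7 = 28.4 g

28.4 g


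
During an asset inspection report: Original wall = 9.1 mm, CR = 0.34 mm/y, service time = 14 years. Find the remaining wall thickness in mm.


Remaining wall = original − CR × time
t = 9.1 − 0.34*14 = 9.1 − 4.76 = 4.34 mm

4.34 mm


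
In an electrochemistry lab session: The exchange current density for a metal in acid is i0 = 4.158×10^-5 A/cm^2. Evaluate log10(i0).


i0 = 4.158×10^-5 A/cm^2
log10(i0) = -4.381

-4.381


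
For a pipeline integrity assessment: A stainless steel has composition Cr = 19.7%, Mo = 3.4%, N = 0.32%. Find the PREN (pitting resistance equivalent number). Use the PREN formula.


Apply the PREN formula: PREN = Cr + 3.3*Mo + 16*N
PREN = 19.7 + 3.3*3.4 + 16*0.32
PREN = 19.7 + 11.22 + 5.12 = 36.04

36.04


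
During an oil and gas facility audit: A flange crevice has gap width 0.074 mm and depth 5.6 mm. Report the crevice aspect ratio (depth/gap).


Aspect ratio = depth / gap
Ratio = 5.6 / 0.074 = 75.7

75.7


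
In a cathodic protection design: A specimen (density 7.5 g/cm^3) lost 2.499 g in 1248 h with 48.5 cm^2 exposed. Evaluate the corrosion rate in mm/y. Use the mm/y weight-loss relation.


Apply the mm/y weight-loss relation: CR = 87600 * W / (D * A * T)
Numerator: 87600 * 2.499 = 218912.4
Denominator: 7.5 * 48.5 * 1248 = 453960.0
CR = 218912.4 / 453960.0 = 0.48223 mm/y

0.48223 mm/y


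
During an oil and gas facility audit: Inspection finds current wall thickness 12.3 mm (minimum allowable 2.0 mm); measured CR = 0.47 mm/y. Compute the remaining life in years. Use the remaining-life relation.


Apply the remaining-life relation: RL = (t_current − t_min) / CR
RL = (12.3 − 2.0) / 0.47 = 10.3 / 0.47 = 21.9 years

21.9 years


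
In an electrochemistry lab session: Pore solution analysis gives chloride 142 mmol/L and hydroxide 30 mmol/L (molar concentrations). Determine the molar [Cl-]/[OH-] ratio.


Threshold parameter = [Cl-] / [OH-] (molar basis; both in mmol/L, so units cancel)
Ratio = 142 / 30 = 4.73

4.73


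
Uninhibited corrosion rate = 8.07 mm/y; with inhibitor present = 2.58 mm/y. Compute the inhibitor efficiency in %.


Apply the inhibitor-efficiency definition: IE = (CR_blank − CR_inh)/CR_blank × 100
IE = (8.07 − 2.58) / 8.07 × 100
IE = 5.49 / 8.07 × 100 = 68.0 %

68.0 %


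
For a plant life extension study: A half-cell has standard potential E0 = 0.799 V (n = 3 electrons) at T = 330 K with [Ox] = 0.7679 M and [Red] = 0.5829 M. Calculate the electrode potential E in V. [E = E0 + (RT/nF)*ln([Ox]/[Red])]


Apply the Nernst equation: E = E0 + (RT/nF)*ln([Ox]/[Red])
Step 1: RT/nF = 8.314*330/(3*96485) = 0.00947857 V
Step 2: [Ox]/[Red] = 0.7679/0.5829 = 1.317379
Step 3: ln(1.317379) = 0.275644
Step 4: correction = 0.00947857 * 0.275644 = 0.0026 V
E = 0.799 + 0.0026 = 0.8016 V

0.8016 V


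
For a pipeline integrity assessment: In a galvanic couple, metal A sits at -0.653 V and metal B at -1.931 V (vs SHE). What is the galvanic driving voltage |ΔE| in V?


Driving voltage is the absolute potential difference.
|ΔE| = |-0.653 − (-1.931)| = 1.278 V

1.278 V


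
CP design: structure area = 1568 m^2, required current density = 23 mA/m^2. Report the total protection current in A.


I = area * current density, then convert mA → A (÷1000)
I = 1568 * 23 / 1000 = 36.06 A

36.06 A


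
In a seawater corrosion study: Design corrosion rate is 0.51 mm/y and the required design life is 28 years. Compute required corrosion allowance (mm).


Corrosion allowance = CR × design life
CA = 0.51 * 28 = 14.28 mm

14.28 mm


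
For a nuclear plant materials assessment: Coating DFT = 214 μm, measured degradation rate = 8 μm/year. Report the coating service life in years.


Service life = thickness / degradation rate
Life = 214 / 8 = 26.8 years

26.8 years


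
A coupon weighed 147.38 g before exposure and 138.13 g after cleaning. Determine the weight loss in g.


Weight loss = initial − final
WL = 147.38 − 138.13 = 9.25 g

9.25 g


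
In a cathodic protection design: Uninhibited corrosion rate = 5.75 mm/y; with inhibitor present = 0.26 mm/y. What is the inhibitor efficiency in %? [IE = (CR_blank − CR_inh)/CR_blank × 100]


Apply the inhibitor-efficiency definition: IE = (CR_blank − CR_inh)/CR_blank × 100
IE = (5.75 − 0.26) / 5.75 × 100
IE = 5.49 / 5.75 × 100 = 95.5 %

95.5 %


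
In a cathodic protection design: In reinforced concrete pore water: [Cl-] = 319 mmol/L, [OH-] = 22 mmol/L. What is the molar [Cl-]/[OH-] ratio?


Threshold parameter = [Cl-] / [OH-] (molar basis; both in mmol/L, so units cancel)
Ratio = 319 / 22 = 14.5

14.5


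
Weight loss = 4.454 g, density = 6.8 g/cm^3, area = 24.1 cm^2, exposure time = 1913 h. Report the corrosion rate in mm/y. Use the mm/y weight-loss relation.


Apply the mm/y weight-loss relation: CR = 87600 * W / (D * A * T)
Numerator: 87600 * 4.454 = 390170.4
Denominator: 6.8 * 24.1 * 1913 = 313502.44
CR = 390170.4 / 313502.44 = 1.244553 mm/y

1.244553 mm/y


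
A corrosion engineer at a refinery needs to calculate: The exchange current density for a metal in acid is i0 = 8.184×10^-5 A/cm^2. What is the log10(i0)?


i0 = 8.184×10^-5 A/cm^2
log10(i0) = -4.087

-4.087


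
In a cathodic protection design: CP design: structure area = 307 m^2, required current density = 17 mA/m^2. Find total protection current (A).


I = area * current density, then convert mA → A (÷1000)
I = 307 * 17 / 1000 = 5.22 A

5.22 A


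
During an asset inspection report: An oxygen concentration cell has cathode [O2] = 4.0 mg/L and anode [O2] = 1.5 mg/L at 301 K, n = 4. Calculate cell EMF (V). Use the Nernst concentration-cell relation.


Apply the Nernst concentration-cell relation: E = (RT/nF)*ln(C_cathode/C_anode)
RT/nF = 8.314*301/(4*96485) = 0.0064842 V
ln(4.0/1.5) = 0.98083
E = 0.0064842 * 0.98083 = 0.00636 V

0.00636 V


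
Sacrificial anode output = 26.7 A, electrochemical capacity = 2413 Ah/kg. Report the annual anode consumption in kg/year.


Annual consumption = current * hours per year / capacity
Rate = 26.7 * 8760 / 2413 = 96.9 kg/year

96.9 kg/year


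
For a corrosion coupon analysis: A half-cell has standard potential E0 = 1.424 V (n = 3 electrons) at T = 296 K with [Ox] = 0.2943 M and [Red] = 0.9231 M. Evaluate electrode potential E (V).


Apply the Nernst equation: E = E0 + (RT/nF)*ln([Ox]/[Red])
Step 1: RT/nF = 8.314*296/(3*96485) = 0.00850199 V
Step 2: [Ox]/[Red] = 0.2943/0.9231 = 0.318817
Step 3: ln(0.318817) = -1.143138
Step 4: correction = 0.00850199 * -1.143138 = -0.01 V
E = 1.424 + -0.01 = 1.414 V

1.414 V


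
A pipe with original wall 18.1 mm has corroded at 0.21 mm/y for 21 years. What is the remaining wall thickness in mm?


Remaining wall = original − CR × time
t = 18.1 − 0.21*21 = 18.1 − 4.41 = 13.69 mm

13.69 mm


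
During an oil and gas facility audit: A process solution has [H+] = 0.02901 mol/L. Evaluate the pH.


pH = −log10[H+]
pH = −log10(0.02901) = 1.54

1.54


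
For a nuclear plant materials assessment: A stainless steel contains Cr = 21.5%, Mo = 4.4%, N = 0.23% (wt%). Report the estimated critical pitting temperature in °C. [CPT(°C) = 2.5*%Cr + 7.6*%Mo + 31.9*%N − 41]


Apply the ASTM G48 empirical CPT estimate: CPT(°C) = 2.5*%Cr + 7.6*%Mo + 31.9*%N − 41
2.5*21.5 = 53.75; 7.6*4.4 = 33.44; 31.9*0.23 = 7.337
CPT = 53.75 + 33.44 + 7.337 − 41 = 53.527 °C
Rounded to 0.1 °C: CPT ≈ 53.5 °C

53.5 °C


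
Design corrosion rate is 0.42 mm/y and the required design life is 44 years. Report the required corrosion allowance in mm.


Corrosion allowance = CR × design life
CA = 0.42 * 44 = 18.48 mm

18.48 mm


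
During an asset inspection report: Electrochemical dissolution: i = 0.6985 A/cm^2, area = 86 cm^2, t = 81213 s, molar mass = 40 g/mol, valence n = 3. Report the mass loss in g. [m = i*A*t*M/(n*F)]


Apply Faraday's law: m = i*A*t*M / (n*F)
Total charge passed Q = i*A*t = 0.6985*86*81213 = 4878546.123 C
m = Q*M/(n*F) = 4878546.123*40/(3*96485) = 674.1699 g

674.1699 g


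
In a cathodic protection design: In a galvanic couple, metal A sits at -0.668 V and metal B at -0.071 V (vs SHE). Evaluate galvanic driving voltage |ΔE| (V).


Driving voltage is the absolute potential difference.
|ΔE| = |-0.668 − (-0.071)| = 0.597 V

0.597 V


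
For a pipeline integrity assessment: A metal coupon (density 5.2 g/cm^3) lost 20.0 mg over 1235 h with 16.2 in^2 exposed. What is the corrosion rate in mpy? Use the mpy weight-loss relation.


Apply the mpy weight-loss relation: CR = 534 * W / (D * A * T)
Numerator: 534 * 20.0 = 10680.0
Denominator: 5.2 * 16.2 * 1235 = 104036.4
CR = 10680.0 / 104036.4 = 0.103 mpy

0.103 mpy


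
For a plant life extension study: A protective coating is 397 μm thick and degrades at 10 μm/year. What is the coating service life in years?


Service life = thickness / degradation rate
Life = 397 / 10 = 39.7 years

39.7 years


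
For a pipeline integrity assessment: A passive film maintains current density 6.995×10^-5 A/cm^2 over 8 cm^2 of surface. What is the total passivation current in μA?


I = i_pass * A, then convert A → μA (×10^6)
I = 6.995×10^-5 * 8 * 10^6 = 559.6 μA

559.6 μA


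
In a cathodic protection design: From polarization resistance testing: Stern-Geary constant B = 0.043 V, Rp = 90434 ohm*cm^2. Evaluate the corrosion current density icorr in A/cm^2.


Apply the Stern-Geary relation: icorr = B / Rp
icorr = 0.043 / 90434 = 4.755×10^-7 A/cm^2

4.755×10^-7 A/cm^2


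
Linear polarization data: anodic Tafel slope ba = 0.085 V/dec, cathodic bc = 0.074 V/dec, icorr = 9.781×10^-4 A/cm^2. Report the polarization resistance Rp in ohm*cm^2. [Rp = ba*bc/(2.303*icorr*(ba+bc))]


Apply the Stern-Geary equation: Rp = ba*bc / (2.303*icorr*(ba+bc))
ba*bc = 0.085*0.074 = 0.00629
ba+bc = 0.159; 2.303*icorr*(ba+bc) = 2.303*9.781×10^-4*0.159 = 3.5815772×10^-4
Rp = 0.00629 / 3.5815772×10^-4 = 17.6 ohm*cm^2

17.6 ohm*cm^2


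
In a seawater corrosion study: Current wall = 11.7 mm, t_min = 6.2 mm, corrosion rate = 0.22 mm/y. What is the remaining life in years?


Apply the remaining-life relation: RL = (t_current − t_min) / CR
RL = (11.7 − 6.2) / 0.22 = 5.5 / 0.22 = 25.0 years

25.0 years


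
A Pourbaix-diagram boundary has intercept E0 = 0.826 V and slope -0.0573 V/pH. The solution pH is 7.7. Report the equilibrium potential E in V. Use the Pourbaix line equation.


Apply the Pourbaix line equation: E = E0 + slope*pH
E = 0.826 + (-0.0573)*7.7 = 0.826 + (-0.44121) = 0.38479 V
Rounded to 3 decimal places: E = 0.385 V

0.385 V


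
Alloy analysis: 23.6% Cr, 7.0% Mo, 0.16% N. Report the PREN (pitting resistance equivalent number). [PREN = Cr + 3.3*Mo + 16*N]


Apply the PREN formula: PREN = Cr + 3.3*Mo + 16*N
PREN = 23.6 + 3.3*7.0 + 16*0.16
PREN = 23.6 + 23.1 + 2.56 = 49.26

49.26


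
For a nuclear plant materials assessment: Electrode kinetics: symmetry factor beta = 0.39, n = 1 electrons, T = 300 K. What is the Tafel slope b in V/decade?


Apply the Tafel slope relation: b = 2.303*R*T/(beta*n*F)
Numerator: 2.303 * 8.314 * 300 = 5744.14
Denominator: 0.39 * 1 * 96485 = 37629.15
b = 5744.14 / 37629.15 = 0.153 V/decade

0.153 V/decade


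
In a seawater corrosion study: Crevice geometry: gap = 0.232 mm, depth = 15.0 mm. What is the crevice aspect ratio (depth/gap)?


Aspect ratio = depth / gap
Ratio = 15.0 / 0.232 = 64.7

64.7


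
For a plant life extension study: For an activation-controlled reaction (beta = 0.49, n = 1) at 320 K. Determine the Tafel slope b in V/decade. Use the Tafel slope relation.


Apply the Tafel slope relation: b = 2.303*R*T/(beta*n*F)
Numerator: 2.303 * 8.314 * 320 = 6127.09
Denominator: 0.49 * 1 * 96485 = 47277.65
b = 6127.09 / 47277.65 = 0.1296 V/decade

0.1296 V/decade


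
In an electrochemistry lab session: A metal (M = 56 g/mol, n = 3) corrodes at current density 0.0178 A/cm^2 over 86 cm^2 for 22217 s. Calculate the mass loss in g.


Apply Faraday's law: m = i*A*t*M / (n*F)
Total charge passed Q = i*A*t = 0.0178*86*22217 = 34009.7836 C
m = Q*M/(n*F) = 34009.7836*56/(3*96485) = 6.58 g

6.58 g


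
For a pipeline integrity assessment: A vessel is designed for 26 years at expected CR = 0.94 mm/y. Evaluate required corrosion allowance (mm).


Corrosion allowance = CR × design life
CA = 0.94 * 26 = 24.44 mm

24.44 mm


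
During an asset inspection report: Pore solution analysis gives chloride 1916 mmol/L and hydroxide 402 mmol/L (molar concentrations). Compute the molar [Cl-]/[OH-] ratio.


Threshold parameter = [Cl-] / [OH-] (molar basis; both in mmol/L, so units cancel)
Ratio = 1916 / 402 = 4.77

4.77


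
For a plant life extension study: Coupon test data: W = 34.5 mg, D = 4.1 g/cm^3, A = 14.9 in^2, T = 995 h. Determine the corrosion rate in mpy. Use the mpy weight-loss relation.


Apply the mpy weight-loss relation: CR = 534 * W / (D * A * T)
Numerator: 534 * 34.5 = 18423.0
Denominator: 4.1 * 14.9 * 995 = 60784.55
CR = 18423.0 / 60784.55 = 0.30309 mpy

0.30309 mpy


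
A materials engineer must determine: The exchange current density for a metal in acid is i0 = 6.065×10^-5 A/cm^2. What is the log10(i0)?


i0 = 6.065×10^-5 A/cm^2
log10(i0) = -4.217

-4.217


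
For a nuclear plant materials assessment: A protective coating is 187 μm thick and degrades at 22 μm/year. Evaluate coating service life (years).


Service life = thickness / degradation rate
Life = 187 / 22 = 8.5 years

8.5 years


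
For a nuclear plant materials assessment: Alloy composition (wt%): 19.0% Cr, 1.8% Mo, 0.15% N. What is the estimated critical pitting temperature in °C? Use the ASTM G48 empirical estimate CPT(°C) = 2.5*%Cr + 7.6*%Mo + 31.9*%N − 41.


Apply the ASTM G48 empirical CPT estimate: CPT(°C) = 2.5*%Cr + 7.6*%Mo + 31.9*%N − 41
2.5*19.0 = 47.5; 7.6*1.8 = 13.68; 31.9*0.15 = 4.785
CPT = 47.5 + 13.68 + 4.785 − 41 = 24.965 °C
Rounded to 0.1 °C: CPT ≈ 25.0 °C

25.0 °C


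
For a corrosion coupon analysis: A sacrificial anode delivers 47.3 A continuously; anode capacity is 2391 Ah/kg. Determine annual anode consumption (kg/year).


Annual consumption = current * hours per year / capacity
Rate = 47.3 * 8760 / 2391 = 173.3 kg/year

173.3 kg/year


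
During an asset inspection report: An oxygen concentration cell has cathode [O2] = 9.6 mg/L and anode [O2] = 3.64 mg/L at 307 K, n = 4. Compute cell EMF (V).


Apply the Nernst concentration-cell relation: E = (RT/nF)*ln(C_cathode/C_anode)
RT/nF = 8.314*307/(4*96485) = 0.00661346 V
ln(9.6/3.64) = 0.96978
E = 0.00661346 * 0.96978 = 0.00641 V

0.00641 V


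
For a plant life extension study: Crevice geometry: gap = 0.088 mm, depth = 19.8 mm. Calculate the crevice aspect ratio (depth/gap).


Aspect ratio = depth / gap
Ratio = 19.8 / 0.088 = 225.0

225.0


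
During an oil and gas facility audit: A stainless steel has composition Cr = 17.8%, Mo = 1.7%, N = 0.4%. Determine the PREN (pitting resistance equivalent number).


Apply the PREN formula: PREN = Cr + 3.3*Mo + 16*N
PREN = 17.8 + 3.3*1.7 + 16*0.4
PREN = 17.8 + 5.61 + 6.4 = 29.81

29.81


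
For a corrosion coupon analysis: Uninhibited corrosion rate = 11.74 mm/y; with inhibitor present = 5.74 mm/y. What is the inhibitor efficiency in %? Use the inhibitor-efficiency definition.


Apply the inhibitor-efficiency definition: IE = (CR_blank − CR_inh)/CR_blank × 100
IE = (11.74 − 5.74) / 11.74 × 100
IE = 6.0 / 11.74 × 100 = 51.1 %

51.1 %


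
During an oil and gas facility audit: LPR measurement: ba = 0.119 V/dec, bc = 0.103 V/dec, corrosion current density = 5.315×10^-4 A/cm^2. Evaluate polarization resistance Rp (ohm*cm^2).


Apply the Stern-Geary equation: Rp = ba*bc / (2.303*icorr*(ba+bc))
ba*bc = 0.119*0.103 = 0.012257
ba+bc = 0.222; 2.303*icorr*(ba+bc) = 2.303*5.315×10^-4*0.222 = 2.7173788×10^-4
Rp = 0.012257 / 2.7173788×10^-4 = 45.11 ohm*cm^2

45.11 ohm*cm^2


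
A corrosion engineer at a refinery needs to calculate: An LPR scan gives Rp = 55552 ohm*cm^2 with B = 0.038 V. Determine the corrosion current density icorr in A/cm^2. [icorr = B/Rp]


Apply the Stern-Geary relation: icorr = B / Rp
icorr = 0.038 / 55552 = 6.84×10^-7 A/cm^2

6.84×10^-7 A/cm^2


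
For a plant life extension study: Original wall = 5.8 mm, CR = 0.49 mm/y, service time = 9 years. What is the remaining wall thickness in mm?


Remaining wall = original − CR × time
t = 5.8 − 0.49*9 = 5.8 − 4.41 = 1.39 mm

1.39 mm


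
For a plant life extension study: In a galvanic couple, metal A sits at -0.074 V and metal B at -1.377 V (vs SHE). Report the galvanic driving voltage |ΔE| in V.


Driving voltage is the absolute potential difference.
|ΔE| = |-0.074 − (-1.377)| = 1.303 V

1.303 V


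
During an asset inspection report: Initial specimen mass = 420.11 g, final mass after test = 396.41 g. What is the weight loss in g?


Weight loss = initial − final
WL = 420.11 − 396.41 = 23.7 g

23.7 g


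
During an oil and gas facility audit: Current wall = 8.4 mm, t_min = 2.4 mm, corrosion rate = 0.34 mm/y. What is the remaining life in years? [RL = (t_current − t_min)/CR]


Apply the remaining-life relation: RL = (t_current − t_min) / CR
RL = (8.4 − 2.4) / 0.34 = 6.0 / 0.34 = 17.6 years

17.6 years


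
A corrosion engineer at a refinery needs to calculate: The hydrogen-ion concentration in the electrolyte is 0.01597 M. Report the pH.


pH = −log10[H+]
pH = −log10(0.01597) = 1.8

1.8


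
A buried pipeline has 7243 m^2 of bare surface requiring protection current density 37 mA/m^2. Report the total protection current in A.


I = area * current density, then convert mA → A (÷1000)
I = 7243 * 37 / 1000 = 267.99 A

267.99 A


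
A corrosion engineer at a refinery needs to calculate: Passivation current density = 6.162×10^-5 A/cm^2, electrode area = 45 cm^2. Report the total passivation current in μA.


I = i_pass * A, then convert A → μA (×10^6)
I = 6.162×10^-5 * 45 * 10^6 = 2772.9 μA

2772.9 μA


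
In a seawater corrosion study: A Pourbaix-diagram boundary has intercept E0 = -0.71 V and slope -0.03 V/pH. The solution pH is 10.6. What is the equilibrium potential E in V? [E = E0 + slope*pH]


Apply the Pourbaix line equation: E = E0 + slope*pH
E = -0.71 + (-0.03)*10.6 = -0.71 + (-0.318) = -1.028 V
Rounded to 4 decimal places: E = -1.0280 V

-1.0280 V


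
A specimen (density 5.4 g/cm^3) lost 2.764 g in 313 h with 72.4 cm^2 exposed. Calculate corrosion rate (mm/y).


Apply the mm/y weight-loss relation: CR = 87600 * W / (D * A * T)
Numerator: 87600 * 2.764 = 242126.4
Denominator: 5.4 * 72.4 * 313 = 122370.48
CR = 242126.4 / 122370.48 = 1.9786 mm/y

1.9786 mm/y


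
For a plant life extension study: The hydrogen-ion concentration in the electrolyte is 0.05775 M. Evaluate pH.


pH = −log10[H+]
pH = −log10(0.05775) = 1.24

1.24


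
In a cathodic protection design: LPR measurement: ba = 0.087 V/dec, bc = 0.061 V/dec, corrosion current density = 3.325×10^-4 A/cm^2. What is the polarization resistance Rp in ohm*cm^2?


Apply the Stern-Geary equation: Rp = ba*bc / (2.303*icorr*(ba+bc))
ba*bc = 0.087*0.061 = 0.005307
ba+bc = 0.148; 2.303*icorr*(ba+bc) = 2.303*3.325×10^-4*0.148 = 1.1333063×10^-4
Rp = 0.005307 / 1.1333063×10^-4 = 46.83 ohm*cm^2

46.83 ohm*cm^2
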